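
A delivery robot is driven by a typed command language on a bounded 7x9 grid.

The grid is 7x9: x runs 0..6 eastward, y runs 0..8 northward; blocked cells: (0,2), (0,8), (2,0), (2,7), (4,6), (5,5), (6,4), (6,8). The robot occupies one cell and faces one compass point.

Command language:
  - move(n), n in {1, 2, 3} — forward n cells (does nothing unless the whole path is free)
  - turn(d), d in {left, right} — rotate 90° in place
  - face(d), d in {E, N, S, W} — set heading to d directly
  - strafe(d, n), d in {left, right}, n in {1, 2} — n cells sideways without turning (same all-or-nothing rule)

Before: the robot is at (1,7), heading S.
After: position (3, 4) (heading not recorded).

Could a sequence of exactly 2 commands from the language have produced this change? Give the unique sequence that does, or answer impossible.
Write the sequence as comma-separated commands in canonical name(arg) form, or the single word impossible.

key: running strafe(left, 2) before move(3) would end elsewhere — order is forced
begin: at (1,7), heading S
step 1 (move(3)): at (1,4), heading S
step 2 (strafe(left, 2)): at (3,4), heading S
all 169 alternatives checked — unique.

move(3), strafe(left, 2)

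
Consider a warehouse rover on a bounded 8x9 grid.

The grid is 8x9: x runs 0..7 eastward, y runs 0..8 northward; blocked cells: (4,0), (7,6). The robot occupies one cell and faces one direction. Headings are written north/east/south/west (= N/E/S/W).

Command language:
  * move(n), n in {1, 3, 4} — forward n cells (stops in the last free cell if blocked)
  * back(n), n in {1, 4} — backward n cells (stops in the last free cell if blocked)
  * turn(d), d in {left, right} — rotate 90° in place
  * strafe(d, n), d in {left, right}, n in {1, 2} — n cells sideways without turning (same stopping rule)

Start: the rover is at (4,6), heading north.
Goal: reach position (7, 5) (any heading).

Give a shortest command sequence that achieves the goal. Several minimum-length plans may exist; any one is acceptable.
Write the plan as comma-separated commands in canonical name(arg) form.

strafe(right, 1), back(1), strafe(right, 2)

initial: at (4,6), heading north
step 1 (strafe(right, 1)): at (5,6), heading north
step 2 (back(1)): at (5,5), heading north
step 3 (strafe(right, 2)): at (7,5), heading north
no 2-step plan works, so 3 is optimal.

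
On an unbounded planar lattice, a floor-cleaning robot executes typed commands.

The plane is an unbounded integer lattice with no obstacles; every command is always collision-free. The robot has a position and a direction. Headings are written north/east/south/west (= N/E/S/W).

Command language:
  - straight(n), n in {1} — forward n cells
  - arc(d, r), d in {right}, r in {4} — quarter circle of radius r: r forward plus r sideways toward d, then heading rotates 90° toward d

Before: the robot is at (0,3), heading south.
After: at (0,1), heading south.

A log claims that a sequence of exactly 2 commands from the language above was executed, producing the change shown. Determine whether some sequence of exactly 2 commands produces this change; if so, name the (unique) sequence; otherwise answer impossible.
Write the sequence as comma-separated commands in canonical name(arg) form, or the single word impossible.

straight(1), straight(1)

key: still facing S at the end — nothing in the sequence rotates
begin: at (0,3), heading south
step 1 (straight(1)): at (0,2), heading south
step 2 (straight(1)): at (0,1), heading south
no rival 2-sequence matches.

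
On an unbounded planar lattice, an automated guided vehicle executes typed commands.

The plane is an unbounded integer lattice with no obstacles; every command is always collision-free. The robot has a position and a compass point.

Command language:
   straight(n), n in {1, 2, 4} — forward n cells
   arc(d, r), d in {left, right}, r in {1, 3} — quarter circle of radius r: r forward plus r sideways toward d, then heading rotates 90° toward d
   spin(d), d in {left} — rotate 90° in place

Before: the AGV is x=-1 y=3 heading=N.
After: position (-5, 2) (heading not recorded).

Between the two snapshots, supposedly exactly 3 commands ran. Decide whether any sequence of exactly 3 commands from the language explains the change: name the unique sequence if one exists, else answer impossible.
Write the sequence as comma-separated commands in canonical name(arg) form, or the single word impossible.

key: running arc(left, 3) before straight(1) would end elsewhere — order is forced
initial: x=-1 y=3 heading=N
[1] after straight(1): x=-1 y=4 heading=N
[2] after arc(left, 1): x=-2 y=5 heading=W
[3] after arc(left, 3): x=-5 y=2 heading=S
no other 3-command option fits: unique.

straight(1), arc(left, 1), arc(left, 3)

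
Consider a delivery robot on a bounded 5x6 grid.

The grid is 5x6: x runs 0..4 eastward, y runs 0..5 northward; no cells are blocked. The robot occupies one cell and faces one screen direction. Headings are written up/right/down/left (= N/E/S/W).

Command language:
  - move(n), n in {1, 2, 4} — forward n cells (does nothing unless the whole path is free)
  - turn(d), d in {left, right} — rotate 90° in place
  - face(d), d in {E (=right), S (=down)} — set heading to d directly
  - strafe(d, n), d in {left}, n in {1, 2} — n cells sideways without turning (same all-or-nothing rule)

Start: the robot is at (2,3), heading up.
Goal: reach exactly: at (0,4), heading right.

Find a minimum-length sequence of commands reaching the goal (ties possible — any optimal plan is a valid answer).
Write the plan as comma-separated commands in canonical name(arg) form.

strafe(left, 2), face(E), strafe(left, 1)

t0: at (2,3), heading up
step 1 (strafe(left, 2)): at (0,3), heading up
step 2 (face(E)): at (0,3), heading right
step 3 (strafe(left, 1)): at (0,4), heading right
shorter routes all fall short; 3 is best.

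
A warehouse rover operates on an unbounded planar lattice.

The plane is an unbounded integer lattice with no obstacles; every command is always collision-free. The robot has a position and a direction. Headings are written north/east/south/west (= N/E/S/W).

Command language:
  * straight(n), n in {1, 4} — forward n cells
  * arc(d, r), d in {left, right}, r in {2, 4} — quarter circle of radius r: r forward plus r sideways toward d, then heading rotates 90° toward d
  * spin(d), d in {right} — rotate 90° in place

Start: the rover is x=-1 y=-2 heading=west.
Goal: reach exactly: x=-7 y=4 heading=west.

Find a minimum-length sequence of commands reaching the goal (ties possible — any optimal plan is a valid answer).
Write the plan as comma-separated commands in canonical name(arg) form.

arc(right, 2), arc(left, 4)

start: x=-1 y=-2 heading=west
[1] after arc(right, 2): x=-3 y=0 heading=north
[2] after arc(left, 4): x=-7 y=4 heading=west
nothing shorter than 2 reaches the goal.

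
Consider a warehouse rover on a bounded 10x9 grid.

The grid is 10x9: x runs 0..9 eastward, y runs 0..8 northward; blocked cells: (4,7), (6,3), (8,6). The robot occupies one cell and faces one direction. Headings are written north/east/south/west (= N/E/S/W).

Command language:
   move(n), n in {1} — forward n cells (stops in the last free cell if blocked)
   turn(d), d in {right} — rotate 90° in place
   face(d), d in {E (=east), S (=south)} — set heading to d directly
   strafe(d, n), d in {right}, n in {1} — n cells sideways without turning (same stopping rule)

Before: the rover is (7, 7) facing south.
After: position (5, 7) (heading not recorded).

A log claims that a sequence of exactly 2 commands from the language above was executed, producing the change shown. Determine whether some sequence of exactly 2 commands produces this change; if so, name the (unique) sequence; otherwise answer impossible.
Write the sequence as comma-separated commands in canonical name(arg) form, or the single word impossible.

strafe(right, 1), strafe(right, 1)

t0: (7, 7) facing south
step 1 (strafe(right, 1)): (6, 7) facing south
step 2 (strafe(right, 1)): (5, 7) facing south
all 25 alternatives checked — unique.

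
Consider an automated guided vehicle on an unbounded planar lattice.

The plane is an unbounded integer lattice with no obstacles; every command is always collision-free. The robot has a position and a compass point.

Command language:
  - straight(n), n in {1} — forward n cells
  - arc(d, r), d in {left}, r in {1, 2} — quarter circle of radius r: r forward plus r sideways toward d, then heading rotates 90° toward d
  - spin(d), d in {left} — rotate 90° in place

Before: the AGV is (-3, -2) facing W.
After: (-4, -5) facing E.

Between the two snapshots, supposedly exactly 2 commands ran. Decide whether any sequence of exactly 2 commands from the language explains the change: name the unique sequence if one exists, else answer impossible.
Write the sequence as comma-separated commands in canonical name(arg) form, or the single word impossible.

key: order matters: swapping arc(left, 2) and arc(left, 1) lands elsewhere
from: (-3, -2) facing W
[1] after arc(left, 2): (-5, -4) facing S
[2] after arc(left, 1): (-4, -5) facing E
no rival 2-sequence matches.

arc(left, 2), arc(left, 1)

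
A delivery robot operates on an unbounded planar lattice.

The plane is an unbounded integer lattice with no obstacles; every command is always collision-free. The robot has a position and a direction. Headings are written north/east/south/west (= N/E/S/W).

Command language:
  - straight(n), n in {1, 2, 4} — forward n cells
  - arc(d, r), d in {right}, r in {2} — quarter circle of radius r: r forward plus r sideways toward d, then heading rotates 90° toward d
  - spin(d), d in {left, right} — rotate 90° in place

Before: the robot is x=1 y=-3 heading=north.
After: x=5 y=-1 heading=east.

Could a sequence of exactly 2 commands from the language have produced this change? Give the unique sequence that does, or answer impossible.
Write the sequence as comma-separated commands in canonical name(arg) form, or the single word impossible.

arc(right, 2), straight(2)

key: cell and facing (now E) both changed — the 2 commands mix motion and turning
start: x=1 y=-3 heading=north
t=1 arc(right, 2) ⇒ x=3 y=-1 heading=east
t=2 straight(2) ⇒ x=5 y=-1 heading=east
no other 2-command option fits: unique.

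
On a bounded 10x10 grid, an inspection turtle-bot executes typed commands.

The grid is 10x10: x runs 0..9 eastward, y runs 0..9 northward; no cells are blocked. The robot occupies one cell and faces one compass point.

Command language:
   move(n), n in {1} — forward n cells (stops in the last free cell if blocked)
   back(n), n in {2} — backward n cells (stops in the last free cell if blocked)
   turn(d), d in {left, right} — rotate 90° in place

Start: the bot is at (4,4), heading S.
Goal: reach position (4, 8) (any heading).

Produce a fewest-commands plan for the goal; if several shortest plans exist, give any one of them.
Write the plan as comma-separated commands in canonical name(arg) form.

t0: at (4,4), heading S
step 1 (back(2)): at (4,6), heading S
step 2 (back(2)): at (4,8), heading S
minimal: 2 command(s), checked below 2.

back(2), back(2)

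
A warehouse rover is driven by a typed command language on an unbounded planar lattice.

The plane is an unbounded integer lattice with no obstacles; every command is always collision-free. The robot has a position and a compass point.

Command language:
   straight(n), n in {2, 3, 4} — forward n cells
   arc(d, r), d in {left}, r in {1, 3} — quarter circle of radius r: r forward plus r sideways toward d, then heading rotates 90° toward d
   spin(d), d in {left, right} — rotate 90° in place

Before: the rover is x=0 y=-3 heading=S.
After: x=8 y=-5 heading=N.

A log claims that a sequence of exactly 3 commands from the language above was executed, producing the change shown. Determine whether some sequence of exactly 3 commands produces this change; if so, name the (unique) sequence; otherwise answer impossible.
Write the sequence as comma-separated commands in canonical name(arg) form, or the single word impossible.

key: order matters: swapping arc(left, 3) and arc(left, 1) lands elsewhere
from: x=0 y=-3 heading=S
step 1 (arc(left, 3)): x=3 y=-6 heading=E
step 2 (straight(4)): x=7 y=-6 heading=E
step 3 (arc(left, 1)): x=8 y=-5 heading=N
no rival 3-sequence matches.

arc(left, 3), straight(4), arc(left, 1)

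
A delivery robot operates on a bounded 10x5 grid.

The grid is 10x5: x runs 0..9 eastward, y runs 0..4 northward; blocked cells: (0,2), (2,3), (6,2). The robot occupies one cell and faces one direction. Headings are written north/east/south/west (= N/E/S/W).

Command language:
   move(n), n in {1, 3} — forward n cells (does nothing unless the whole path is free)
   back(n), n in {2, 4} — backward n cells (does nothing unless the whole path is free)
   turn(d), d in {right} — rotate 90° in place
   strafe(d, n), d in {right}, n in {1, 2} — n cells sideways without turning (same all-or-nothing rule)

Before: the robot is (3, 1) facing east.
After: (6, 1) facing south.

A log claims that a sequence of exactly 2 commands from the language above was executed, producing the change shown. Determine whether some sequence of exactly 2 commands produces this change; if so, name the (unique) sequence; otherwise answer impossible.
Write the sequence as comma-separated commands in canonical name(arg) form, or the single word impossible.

move(3), turn(right)

key: order matters: swapping move(3) and turn(right) lands elsewhere
initial: (3, 1) facing east
1. move(3) → (6, 1) facing east
2. turn(right) → (6, 1) facing south
all 49 alternatives checked — unique.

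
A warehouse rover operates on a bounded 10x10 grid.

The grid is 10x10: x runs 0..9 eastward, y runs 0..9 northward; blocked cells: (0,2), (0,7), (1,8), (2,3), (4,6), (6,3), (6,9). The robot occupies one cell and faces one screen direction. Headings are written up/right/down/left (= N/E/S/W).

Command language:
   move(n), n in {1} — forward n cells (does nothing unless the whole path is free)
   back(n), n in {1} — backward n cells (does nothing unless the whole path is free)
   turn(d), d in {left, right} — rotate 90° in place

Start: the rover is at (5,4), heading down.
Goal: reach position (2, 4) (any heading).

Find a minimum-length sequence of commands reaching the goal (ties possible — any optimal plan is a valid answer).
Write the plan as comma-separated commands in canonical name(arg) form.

turn(right), move(1), move(1), move(1)

from: at (5,4), heading down
[1] after turn(right): at (5,4), heading left
[2] after move(1): at (4,4), heading left
[3] after move(1): at (3,4), heading left
[4] after move(1): at (2,4), heading left
no 3-step plan works, so 4 is optimal.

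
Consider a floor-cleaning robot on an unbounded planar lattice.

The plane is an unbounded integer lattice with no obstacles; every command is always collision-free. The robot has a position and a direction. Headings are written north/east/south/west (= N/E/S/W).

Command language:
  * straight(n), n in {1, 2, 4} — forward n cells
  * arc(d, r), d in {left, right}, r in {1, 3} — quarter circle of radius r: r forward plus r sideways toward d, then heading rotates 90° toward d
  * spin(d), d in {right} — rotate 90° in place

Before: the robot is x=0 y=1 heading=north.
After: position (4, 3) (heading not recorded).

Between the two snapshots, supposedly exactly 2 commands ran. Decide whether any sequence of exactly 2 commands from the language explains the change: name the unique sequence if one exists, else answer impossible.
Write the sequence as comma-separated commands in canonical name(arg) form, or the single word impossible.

arc(right, 3), arc(right, 1)

key: order matters: swapping arc(right, 3) and arc(right, 1) lands elsewhere
t0: x=0 y=1 heading=north
step 1 (arc(right, 3)): x=3 y=4 heading=east
step 2 (arc(right, 1)): x=4 y=3 heading=south
all 64 alternatives checked — unique.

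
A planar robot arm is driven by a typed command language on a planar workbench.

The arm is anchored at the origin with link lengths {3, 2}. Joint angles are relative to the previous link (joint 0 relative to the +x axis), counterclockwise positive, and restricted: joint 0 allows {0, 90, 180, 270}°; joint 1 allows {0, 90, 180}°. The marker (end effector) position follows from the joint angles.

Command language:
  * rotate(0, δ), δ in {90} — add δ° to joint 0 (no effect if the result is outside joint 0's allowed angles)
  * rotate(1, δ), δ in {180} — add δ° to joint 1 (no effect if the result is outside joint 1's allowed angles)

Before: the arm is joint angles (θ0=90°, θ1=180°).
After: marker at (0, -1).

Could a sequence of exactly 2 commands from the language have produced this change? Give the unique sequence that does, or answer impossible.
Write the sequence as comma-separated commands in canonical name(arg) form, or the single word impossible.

initial: joint angles (θ0=90°, θ1=180°)
[1] after rotate(0, 90): joint angles (θ0=180°, θ1=180°)
[2] after rotate(0, 90): joint angles (θ0=270°, θ1=180°)
all 4 alternatives checked — unique.

rotate(0, 90), rotate(0, 90)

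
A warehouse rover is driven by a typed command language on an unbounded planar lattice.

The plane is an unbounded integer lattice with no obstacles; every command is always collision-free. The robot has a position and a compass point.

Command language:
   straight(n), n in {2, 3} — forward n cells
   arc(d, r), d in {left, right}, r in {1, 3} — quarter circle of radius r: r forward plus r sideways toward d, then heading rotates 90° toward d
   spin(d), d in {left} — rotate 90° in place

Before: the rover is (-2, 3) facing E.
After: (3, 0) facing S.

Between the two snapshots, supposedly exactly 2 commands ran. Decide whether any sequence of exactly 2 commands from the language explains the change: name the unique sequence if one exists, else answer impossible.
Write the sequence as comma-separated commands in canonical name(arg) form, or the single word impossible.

key: position moved to (3,0) AND the heading swung to S — translation plus rotation needed
initial: (-2, 3) facing E
t=1 straight(2) ⇒ (0, 3) facing E
t=2 arc(right, 3) ⇒ (3, 0) facing S
no rival 2-sequence matches.

straight(2), arc(right, 3)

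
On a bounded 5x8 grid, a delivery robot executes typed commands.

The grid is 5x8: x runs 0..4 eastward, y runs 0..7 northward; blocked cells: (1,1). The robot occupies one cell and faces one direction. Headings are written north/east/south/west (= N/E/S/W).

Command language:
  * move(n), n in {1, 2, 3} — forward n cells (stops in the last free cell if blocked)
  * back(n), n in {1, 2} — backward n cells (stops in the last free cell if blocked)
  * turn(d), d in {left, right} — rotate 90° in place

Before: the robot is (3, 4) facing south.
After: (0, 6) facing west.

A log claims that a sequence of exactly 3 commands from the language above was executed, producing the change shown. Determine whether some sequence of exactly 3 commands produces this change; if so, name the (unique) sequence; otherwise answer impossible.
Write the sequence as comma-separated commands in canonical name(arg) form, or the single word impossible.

key: position moved to (0,6) AND the heading swung to W — translation plus rotation needed
from: (3, 4) facing south
[1] after back(2): (3, 6) facing south
[2] after turn(right): (3, 6) facing west
[3] after move(3): (0, 6) facing west
no rival 3-sequence matches.

back(2), turn(right), move(3)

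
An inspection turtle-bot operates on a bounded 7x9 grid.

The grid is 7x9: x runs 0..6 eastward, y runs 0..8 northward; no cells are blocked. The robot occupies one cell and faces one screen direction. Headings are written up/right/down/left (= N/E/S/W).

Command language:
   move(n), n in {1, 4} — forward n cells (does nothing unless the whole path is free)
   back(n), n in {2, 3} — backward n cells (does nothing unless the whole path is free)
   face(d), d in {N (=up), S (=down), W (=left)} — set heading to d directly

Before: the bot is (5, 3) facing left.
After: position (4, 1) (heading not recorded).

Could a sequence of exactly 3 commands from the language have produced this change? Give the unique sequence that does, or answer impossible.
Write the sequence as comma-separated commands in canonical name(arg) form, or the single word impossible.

key: order matters: swapping move(1) and back(2) lands elsewhere
t0: (5, 3) facing left
step 1 (move(1)): (4, 3) facing left
step 2 (face(N)): (4, 3) facing up
step 3 (back(2)): (4, 1) facing up
no other 3-command option fits: unique.

move(1), face(N), back(2)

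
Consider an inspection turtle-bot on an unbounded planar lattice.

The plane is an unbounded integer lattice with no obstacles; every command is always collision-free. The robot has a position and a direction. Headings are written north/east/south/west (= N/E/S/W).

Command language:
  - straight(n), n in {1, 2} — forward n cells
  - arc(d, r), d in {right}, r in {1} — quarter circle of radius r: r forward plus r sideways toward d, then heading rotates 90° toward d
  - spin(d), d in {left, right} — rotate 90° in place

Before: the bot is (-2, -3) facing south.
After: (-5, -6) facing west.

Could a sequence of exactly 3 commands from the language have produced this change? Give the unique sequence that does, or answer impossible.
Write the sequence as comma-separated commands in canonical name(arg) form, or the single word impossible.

straight(2), arc(right, 1), straight(2)

key: cell and facing (now W) both changed — the 3 commands mix motion and turning
from: (-2, -3) facing south
1. straight(2) → (-2, -5) facing south
2. arc(right, 1) → (-3, -6) facing west
3. straight(2) → (-5, -6) facing west
all 125 alternatives checked — unique.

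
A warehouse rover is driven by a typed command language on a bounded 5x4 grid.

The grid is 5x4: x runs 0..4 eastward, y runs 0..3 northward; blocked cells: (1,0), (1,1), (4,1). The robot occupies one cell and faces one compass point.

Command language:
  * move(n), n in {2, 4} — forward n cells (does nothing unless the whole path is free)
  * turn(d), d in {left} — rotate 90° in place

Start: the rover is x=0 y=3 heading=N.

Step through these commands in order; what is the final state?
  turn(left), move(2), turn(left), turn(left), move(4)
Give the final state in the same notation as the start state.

begin: x=0 y=3 heading=N
1. turn(left) → x=0 y=3 heading=W
2. move(2) → x=0 y=3 heading=W
3. turn(left) → x=0 y=3 heading=S
4. turn(left) → x=0 y=3 heading=E
5. move(4) → x=4 y=3 heading=E

x=4 y=3 heading=E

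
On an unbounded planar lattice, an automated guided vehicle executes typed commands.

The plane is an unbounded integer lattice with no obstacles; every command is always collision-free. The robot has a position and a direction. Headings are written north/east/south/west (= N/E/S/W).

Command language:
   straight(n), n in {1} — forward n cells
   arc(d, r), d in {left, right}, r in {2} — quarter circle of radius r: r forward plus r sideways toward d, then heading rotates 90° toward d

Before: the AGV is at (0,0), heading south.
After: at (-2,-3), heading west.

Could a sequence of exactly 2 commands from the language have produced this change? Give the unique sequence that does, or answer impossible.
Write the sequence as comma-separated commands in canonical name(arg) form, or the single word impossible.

key: position moved to (-2,-3) AND the heading swung to W — translation plus rotation needed
start: at (0,0), heading south
step 1 (straight(1)): at (0,-1), heading south
step 2 (arc(right, 2)): at (-2,-3), heading west
no rival 2-sequence matches.

straight(1), arc(right, 2)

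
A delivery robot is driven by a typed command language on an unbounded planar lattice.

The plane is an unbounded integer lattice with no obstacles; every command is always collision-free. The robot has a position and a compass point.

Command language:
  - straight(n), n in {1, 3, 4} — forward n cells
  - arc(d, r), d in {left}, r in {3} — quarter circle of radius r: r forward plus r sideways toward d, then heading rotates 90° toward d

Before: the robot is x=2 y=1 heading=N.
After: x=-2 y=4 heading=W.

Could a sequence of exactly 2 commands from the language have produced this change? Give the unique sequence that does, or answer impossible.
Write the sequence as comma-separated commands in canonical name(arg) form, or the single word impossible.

arc(left, 3), straight(1)

key: order matters: swapping arc(left, 3) and straight(1) lands elsewhere
t0: x=2 y=1 heading=N
[1] after arc(left, 3): x=-1 y=4 heading=W
[2] after straight(1): x=-2 y=4 heading=W
no other 2-command option fits: unique.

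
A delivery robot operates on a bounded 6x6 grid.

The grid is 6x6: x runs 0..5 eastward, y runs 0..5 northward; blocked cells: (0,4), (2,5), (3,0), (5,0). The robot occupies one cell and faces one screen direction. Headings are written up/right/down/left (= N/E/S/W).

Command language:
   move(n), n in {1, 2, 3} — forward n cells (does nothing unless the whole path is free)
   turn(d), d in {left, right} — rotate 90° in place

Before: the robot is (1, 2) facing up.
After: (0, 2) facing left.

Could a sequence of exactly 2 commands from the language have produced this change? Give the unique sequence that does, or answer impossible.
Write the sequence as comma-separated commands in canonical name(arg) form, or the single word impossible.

key: running move(1) before turn(left) would end elsewhere — order is forced
from: (1, 2) facing up
step 1 (turn(left)): (1, 2) facing left
step 2 (move(1)): (0, 2) facing left
all 25 alternatives checked — unique.

turn(left), move(1)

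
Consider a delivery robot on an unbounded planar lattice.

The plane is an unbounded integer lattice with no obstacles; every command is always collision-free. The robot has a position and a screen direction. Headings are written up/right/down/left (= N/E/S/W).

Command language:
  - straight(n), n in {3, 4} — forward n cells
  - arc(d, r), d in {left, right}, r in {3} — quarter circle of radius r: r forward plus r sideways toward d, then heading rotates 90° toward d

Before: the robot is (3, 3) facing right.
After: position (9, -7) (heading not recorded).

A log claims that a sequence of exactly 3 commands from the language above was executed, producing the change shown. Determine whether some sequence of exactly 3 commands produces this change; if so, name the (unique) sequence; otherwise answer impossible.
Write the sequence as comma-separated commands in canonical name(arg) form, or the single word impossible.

arc(right, 3), straight(4), arc(left, 3)

key: running arc(left, 3) before arc(right, 3) would end elsewhere — order is forced
initial: (3, 3) facing right
t=1 arc(right, 3) ⇒ (6, 0) facing down
t=2 straight(4) ⇒ (6, -4) facing down
t=3 arc(left, 3) ⇒ (9, -7) facing right
all 64 alternatives checked — unique.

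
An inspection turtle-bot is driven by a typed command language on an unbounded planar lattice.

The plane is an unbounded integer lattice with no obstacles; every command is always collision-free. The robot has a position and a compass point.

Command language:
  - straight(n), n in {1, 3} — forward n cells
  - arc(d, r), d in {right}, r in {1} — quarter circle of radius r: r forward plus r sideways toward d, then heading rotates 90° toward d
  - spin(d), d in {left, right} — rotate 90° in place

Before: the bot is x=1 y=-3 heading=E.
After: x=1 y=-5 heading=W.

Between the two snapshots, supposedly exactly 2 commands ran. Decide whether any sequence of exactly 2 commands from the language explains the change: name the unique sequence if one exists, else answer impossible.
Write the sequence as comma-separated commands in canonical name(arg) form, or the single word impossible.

key: cell and facing (now W) both changed — the 2 commands mix motion and turning
start: x=1 y=-3 heading=E
step 1 (arc(right, 1)): x=2 y=-4 heading=S
step 2 (arc(right, 1)): x=1 y=-5 heading=W
no other 2-command option fits: unique.

arc(right, 1), arc(right, 1)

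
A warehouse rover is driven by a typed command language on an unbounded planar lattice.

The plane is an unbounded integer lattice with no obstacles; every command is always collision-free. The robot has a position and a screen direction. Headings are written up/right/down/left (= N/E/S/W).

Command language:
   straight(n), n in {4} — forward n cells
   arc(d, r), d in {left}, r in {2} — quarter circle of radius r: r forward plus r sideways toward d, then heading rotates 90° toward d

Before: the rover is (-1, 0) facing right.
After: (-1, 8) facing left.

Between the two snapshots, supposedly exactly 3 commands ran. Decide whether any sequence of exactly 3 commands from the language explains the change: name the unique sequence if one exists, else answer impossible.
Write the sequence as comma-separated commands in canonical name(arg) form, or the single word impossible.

key: position moved to (-1,8) AND the heading swung to W — translation plus rotation needed
begin: (-1, 0) facing right
t=1 arc(left, 2) ⇒ (1, 2) facing up
t=2 straight(4) ⇒ (1, 6) facing up
t=3 arc(left, 2) ⇒ (-1, 8) facing left
no rival 3-sequence matches.

arc(left, 2), straight(4), arc(left, 2)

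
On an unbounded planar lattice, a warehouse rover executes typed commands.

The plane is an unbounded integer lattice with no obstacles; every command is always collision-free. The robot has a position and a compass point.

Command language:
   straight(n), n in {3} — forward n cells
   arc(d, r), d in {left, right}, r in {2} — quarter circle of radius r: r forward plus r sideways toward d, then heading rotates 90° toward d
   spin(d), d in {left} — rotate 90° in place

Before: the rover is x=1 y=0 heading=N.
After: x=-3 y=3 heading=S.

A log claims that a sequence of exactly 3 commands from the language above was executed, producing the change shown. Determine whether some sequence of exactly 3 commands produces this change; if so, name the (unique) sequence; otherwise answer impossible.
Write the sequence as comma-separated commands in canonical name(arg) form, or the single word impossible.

key: running arc(left, 2) before straight(3) would end elsewhere — order is forced
start: x=1 y=0 heading=N
[1] after straight(3): x=1 y=3 heading=N
[2] after arc(left, 2): x=-1 y=5 heading=W
[3] after arc(left, 2): x=-3 y=3 heading=S
all 64 alternatives checked — unique.

straight(3), arc(left, 2), arc(left, 2)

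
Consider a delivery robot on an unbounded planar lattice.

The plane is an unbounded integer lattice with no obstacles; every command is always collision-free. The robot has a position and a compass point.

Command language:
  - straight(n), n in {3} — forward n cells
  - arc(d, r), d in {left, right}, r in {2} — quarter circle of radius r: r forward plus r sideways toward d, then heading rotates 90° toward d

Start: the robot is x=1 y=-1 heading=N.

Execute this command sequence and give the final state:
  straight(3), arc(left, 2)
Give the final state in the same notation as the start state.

begin: x=1 y=-1 heading=N
1. straight(3) → x=1 y=2 heading=N
2. arc(left, 2) → x=-1 y=4 heading=W

x=-1 y=4 heading=W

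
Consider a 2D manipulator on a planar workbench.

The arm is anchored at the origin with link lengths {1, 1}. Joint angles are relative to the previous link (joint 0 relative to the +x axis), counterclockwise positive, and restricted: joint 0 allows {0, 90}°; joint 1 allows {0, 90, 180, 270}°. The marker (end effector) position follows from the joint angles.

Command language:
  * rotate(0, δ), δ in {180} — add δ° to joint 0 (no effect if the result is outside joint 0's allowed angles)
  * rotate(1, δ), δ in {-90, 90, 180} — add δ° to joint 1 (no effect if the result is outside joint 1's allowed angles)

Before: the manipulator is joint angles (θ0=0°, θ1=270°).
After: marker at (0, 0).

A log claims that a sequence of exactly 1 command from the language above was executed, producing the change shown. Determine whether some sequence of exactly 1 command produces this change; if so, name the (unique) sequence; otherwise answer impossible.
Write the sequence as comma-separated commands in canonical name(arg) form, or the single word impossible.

start: joint angles (θ0=0°, θ1=270°)
t=1 rotate(1, -90) ⇒ joint angles (θ0=0°, θ1=180°)
no other 1-command option fits: unique.

rotate(1, -90)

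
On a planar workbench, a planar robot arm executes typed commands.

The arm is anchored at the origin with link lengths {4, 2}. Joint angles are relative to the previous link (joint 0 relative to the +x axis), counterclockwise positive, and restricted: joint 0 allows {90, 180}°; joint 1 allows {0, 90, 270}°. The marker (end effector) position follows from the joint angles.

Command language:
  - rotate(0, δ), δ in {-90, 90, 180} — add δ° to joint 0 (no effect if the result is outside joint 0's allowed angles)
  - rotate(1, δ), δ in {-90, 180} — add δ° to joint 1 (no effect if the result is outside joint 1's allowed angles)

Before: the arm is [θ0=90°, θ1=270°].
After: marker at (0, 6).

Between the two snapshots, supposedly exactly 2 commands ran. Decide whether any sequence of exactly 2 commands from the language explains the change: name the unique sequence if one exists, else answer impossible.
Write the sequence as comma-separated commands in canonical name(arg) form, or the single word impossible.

key: running rotate(1, -90) before rotate(1, 180) would end elsewhere — order is forced
start: [θ0=90°, θ1=270°]
[1] after rotate(1, 180): [θ0=90°, θ1=90°]
[2] after rotate(1, -90): [θ0=90°, θ1=0°]
uniquely the one of 25 2-step routes that fits.

rotate(1, 180), rotate(1, -90)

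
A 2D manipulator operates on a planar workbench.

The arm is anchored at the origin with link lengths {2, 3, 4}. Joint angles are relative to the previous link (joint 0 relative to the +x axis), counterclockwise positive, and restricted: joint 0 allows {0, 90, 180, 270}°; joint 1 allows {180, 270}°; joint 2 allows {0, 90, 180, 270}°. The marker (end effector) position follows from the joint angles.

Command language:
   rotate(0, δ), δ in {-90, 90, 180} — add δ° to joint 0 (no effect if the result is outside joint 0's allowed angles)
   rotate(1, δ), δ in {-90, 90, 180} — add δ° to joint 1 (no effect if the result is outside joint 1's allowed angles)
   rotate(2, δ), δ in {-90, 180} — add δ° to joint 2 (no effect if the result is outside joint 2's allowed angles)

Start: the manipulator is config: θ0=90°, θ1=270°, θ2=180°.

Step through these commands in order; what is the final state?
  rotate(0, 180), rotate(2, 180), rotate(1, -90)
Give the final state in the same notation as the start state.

config: θ0=270°, θ1=180°, θ2=0°

begin: config: θ0=90°, θ1=270°, θ2=180°
[1] after rotate(0, 180): config: θ0=270°, θ1=270°, θ2=180°
[2] after rotate(2, 180): config: θ0=270°, θ1=270°, θ2=0°
[3] after rotate(1, -90): config: θ0=270°, θ1=180°, θ2=0°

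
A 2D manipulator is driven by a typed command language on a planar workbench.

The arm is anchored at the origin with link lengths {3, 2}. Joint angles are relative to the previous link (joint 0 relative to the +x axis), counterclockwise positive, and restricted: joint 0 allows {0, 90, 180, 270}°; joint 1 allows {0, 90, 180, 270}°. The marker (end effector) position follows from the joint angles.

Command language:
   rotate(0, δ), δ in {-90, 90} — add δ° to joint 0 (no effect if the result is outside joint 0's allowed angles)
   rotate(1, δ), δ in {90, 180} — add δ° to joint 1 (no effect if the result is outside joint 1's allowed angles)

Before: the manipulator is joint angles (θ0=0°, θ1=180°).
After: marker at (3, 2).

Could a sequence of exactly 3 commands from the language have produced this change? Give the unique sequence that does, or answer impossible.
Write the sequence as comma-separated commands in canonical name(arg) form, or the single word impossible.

start: joint angles (θ0=0°, θ1=180°)
step 1 (rotate(1, 90)): joint angles (θ0=0°, θ1=270°)
step 2 (rotate(1, 90)): joint angles (θ0=0°, θ1=0°)
step 3 (rotate(1, 90)): joint angles (θ0=0°, θ1=90°)
uniquely the one of 64 3-step routes that fits.

rotate(1, 90), rotate(1, 90), rotate(1, 90)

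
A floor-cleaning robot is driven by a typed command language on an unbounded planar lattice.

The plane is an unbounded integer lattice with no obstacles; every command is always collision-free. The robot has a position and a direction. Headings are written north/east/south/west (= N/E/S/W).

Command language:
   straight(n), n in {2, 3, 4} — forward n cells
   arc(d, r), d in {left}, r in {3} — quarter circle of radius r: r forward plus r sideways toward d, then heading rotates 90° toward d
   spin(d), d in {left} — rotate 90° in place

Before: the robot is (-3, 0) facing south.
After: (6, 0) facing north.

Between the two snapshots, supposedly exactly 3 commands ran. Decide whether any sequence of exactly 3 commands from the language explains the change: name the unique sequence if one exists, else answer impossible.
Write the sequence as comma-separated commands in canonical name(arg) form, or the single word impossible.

arc(left, 3), straight(3), arc(left, 3)

key: cell and facing (now N) both changed — the 3 commands mix motion and turning
start: (-3, 0) facing south
t=1 arc(left, 3) ⇒ (0, -3) facing east
t=2 straight(3) ⇒ (3, -3) facing east
t=3 arc(left, 3) ⇒ (6, 0) facing north
all 125 alternatives checked — unique.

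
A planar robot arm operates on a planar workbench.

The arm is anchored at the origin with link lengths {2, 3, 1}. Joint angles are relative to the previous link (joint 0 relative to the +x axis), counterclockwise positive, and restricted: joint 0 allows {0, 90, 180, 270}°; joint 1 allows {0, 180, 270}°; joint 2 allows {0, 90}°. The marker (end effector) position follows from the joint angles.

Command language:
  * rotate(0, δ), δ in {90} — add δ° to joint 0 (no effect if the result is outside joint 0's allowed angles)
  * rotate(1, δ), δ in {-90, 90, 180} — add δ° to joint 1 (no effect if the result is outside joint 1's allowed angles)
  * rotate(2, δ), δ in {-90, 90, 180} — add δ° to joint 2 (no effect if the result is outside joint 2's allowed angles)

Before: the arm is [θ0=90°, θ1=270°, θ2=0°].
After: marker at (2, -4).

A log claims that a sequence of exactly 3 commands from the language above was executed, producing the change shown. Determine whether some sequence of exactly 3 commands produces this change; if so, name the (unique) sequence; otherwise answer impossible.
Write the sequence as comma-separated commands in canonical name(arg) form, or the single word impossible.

initial: [θ0=90°, θ1=270°, θ2=0°]
t=1 rotate(0, 90) ⇒ [θ0=180°, θ1=270°, θ2=0°]
t=2 rotate(0, 90) ⇒ [θ0=270°, θ1=270°, θ2=0°]
t=3 rotate(0, 90) ⇒ [θ0=0°, θ1=270°, θ2=0°]
uniquely the one of 343 3-step routes that fits.

rotate(0, 90), rotate(0, 90), rotate(0, 90)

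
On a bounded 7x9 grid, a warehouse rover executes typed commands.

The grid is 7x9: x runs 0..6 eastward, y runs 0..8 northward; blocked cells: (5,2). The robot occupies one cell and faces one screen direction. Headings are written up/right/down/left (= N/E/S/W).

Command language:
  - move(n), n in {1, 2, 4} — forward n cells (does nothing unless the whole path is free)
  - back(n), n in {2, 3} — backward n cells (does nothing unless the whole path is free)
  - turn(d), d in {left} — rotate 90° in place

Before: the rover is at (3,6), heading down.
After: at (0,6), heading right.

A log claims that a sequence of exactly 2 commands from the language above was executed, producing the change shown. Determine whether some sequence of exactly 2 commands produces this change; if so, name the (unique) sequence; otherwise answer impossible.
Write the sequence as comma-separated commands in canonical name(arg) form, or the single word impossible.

turn(left), back(3)

key: position moved to (0,6) AND the heading swung to E — translation plus rotation needed
from: at (3,6), heading down
[1] after turn(left): at (3,6), heading right
[2] after back(3): at (0,6), heading right
uniquely the one of 36 2-step routes that fits.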